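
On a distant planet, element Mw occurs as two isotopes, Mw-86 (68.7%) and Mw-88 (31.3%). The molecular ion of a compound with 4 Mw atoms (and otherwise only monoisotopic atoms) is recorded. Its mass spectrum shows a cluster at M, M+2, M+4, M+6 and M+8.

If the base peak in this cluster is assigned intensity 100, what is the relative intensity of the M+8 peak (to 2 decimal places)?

Term probabilities: M 0.2228, M+2 0.4060, M+4 0.2774, M+6 0.0843, M+8 0.0096. Base peak = M+2.
P(M+2) = C(4,1) × 0.687^3 × 0.313^1 = 4 × 0.3242427 × 0.3130 = 0.405952 (base)
P(M+8) = C(4,4) × 0.687^0 × 0.313^4 = 1 × 1.0000 × 0.00959792 = 0.009598
Relative intensity = 0.009598 / 0.405952 × 100 = 2.36

2.36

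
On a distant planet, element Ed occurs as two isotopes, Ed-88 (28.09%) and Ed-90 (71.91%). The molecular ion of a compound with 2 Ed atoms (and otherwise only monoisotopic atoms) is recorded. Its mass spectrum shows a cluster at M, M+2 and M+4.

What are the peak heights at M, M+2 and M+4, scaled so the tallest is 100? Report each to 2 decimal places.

15.26 : 78.13 : 100.00

Each Ed atom is independently Ed-88 (p = 0.2809) or Ed-90 (q = 0.7191); the cluster is the binomial expansion (p + q)^2.
P(M) = 0.2809^2 = 0.078905
P(M+2) = 2 × 0.2809^1 × 0.7191^1 = 0.403990
P(M+4) = 0.7191^2 = 0.517105
The M+4 peak is largest (0.517105); scaling to 100 gives 15.26 : 78.13 : 100.00.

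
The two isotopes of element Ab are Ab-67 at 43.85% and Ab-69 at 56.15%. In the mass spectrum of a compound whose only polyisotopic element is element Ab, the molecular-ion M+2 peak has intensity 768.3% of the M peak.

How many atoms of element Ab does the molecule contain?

6

The M+2/M ratio from n Ab atoms is n · q/p = n · 0.5615/0.4385.
n = 7.683 × 0.4385/0.5615 = 6.00 ≈ 6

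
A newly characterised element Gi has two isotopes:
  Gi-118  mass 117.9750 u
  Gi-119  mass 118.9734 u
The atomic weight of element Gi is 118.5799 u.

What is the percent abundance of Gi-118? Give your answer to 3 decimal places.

39.413%

Let x be the fractional abundance of Gi-118; then Gi-119 has abundance 1 − x.
117.9750·x + 118.9734·(1 − x) = 118.5799
(117.9750 − 118.9734)·x = 118.5799 − 118.9734
x = -0.3935 / -0.9984 = 0.39413 → 39.413% Gi-118, 60.587% Gi-119.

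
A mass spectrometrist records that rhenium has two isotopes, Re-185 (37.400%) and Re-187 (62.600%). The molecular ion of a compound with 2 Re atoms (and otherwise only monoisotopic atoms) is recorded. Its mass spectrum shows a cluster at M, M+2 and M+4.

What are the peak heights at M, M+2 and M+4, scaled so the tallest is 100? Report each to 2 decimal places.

29.87 : 100.00 : 83.69

The 2 Re atoms are independent, so intensities follow the terms of (0.37400 + 0.62600)^2.
P(M) = 0.37400^2 = 0.139876
P(M+2) = 2 × 0.37400^1 × 0.62600^1 = 0.468248
P(M+4) = 0.62600^2 = 0.391876
The M+2 peak is largest (0.468248); scaling to 100 gives 29.87 : 100.00 : 83.69.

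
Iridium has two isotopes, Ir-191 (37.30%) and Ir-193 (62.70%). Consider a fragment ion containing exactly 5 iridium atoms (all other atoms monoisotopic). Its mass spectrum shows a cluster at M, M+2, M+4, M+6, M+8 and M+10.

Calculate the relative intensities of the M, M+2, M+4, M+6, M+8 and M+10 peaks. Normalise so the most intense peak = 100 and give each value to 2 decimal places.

2.11 : 17.70 : 59.49 : 100.00 : 84.05 : 28.26

Expanding (0.3730 + 0.6270)^5:
P(M) = 0.3730^5 = 0.007220
P(M+2) = 5 × 0.3730^4 × 0.6270^1 = 0.060684
P(M+4) = 10 × 0.3730^3 × 0.6270^2 = 0.204015
P(M+6) = 10 × 0.3730^2 × 0.6270^3 = 0.342942
P(M+8) = 5 × 0.3730^1 × 0.6270^4 = 0.288237
P(M+10) = 0.6270^5 = 0.096903
The M+6 peak is largest (0.342942); scaling to 100 gives 2.11 : 17.70 : 59.49 : 100.00 : 84.05 : 28.26.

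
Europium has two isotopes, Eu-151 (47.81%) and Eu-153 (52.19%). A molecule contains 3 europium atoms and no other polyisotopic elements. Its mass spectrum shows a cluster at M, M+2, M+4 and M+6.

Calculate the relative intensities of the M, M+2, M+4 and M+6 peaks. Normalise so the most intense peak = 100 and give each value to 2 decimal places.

Expanding (0.4781 + 0.5219)^3:
P(M) = 0.4781^3 = 0.109284
P(M+2) = 3 × 0.4781^2 × 0.5219^1 = 0.357887
P(M+4) = 3 × 0.4781^1 × 0.5219^2 = 0.390674
P(M+6) = 0.5219^3 = 0.142155
The M+4 peak is largest (0.390674); scaling to 100 gives 27.97 : 91.61 : 100.00 : 36.39.

27.97 : 91.61 : 100.00 : 36.39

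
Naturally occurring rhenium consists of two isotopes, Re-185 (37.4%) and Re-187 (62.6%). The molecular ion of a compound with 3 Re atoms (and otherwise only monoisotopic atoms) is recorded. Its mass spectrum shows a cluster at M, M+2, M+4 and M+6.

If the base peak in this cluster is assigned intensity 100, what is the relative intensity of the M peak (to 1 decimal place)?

11.9

(0.374 + 0.626)^3 gives M 0.0523, M+2 0.2627, M+4 0.4397, M+6 0.2453; the largest is M+4.
P(M+4) = C(3,2) × 0.374^1 × 0.626^2 = 3 × 0.3740 × 0.391876 = 0.439685 (base)
P(M) = C(3,0) × 0.374^3 × 0.626^0 = 1 × 0.05231362 × 1.0000 = 0.052314
Relative intensity = 0.052314 / 0.439685 × 100 = 11.9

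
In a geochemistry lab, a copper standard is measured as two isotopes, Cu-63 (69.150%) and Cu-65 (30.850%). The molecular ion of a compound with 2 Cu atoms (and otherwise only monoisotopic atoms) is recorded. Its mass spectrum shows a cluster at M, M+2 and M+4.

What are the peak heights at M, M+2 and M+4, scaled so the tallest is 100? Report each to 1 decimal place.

100.0 : 89.2 : 19.9

The 2 Cu atoms are independent, so intensities follow the terms of (0.69150 + 0.30850)^2.
P(M) = 0.69150^2 = 0.478172
P(M+2) = 2 × 0.69150^1 × 0.30850^1 = 0.426656
P(M+4) = 0.30850^2 = 0.095172
The M peak is largest (0.478172); scaling to 100 gives 100.0 : 89.2 : 19.9.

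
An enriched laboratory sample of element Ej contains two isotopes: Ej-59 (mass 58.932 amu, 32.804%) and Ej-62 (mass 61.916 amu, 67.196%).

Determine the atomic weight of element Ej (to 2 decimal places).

60.94 amu

Average mass = Σ (abundance × isotope mass) = 0.32804 × 58.932 + 0.67196 × 61.916
= 19.3321 + 41.6051 = 60.9372 amu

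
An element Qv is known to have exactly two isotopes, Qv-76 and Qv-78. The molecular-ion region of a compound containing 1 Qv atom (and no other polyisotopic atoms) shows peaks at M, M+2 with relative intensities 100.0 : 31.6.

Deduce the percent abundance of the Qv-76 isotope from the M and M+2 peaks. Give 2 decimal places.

75.99%

If p is the fraction of Qv that is Qv-76, then I(M+2)/I(M) = [C(1,1)·p^0·(1−p)] / p^1 = 1·(1−p)/p = 31.6/100.0 = 0.3160
(1−p)/p = 0.3160/1 = 0.3160  ⇒  p = 1/(1 + 0.3160) = 0.7599
Qv-76: 75.99%, Qv-78: 24.01%.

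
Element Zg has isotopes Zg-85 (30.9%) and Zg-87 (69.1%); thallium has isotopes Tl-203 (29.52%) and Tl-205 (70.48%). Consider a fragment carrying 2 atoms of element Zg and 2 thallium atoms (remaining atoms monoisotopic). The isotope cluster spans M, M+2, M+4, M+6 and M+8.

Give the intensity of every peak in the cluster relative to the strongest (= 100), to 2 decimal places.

Element Zg pattern (n=2): 0.095481 : 0.427038 : 0.477481
Thallium pattern (n=2): 0.08714304 : 0.41611392 : 0.49674304
Convolve the two distributions (both contribute in 2-u steps):
  M: 0.095481×0.08714304 = 0.008321
  M+2: 0.095481×0.41611392 + 0.427038×0.08714304 = 0.076944
  M+4: 0.095481×0.49674304 + 0.427038×0.41611392 + 0.477481×0.08714304 = 0.266735
  M+6: 0.427038×0.49674304 + 0.477481×0.41611392 = 0.410815
  M+8: 0.477481×0.49674304 = 0.237185
Scale to base peak (0.410815) = 100: 2.03 : 18.73 : 64.93 : 100.00 : 57.74

2.03 : 18.73 : 64.93 : 100.00 : 57.74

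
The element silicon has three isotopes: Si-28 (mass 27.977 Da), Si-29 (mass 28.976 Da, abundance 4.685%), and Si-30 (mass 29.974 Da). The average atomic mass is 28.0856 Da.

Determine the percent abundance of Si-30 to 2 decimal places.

The remaining 95.315% is split between Si-28 (fraction x) and Si-30 (fraction 0.95315 − x).
Substituting: 27.977x + 29.974(0.95315 − x) = 26.7280744
(27.977 − 29.974)x = -1.8416437  ⇒  x = 0.92221, y = 0.03094
Si-28: 92.22%, Si-30: 3.09%.

3.09%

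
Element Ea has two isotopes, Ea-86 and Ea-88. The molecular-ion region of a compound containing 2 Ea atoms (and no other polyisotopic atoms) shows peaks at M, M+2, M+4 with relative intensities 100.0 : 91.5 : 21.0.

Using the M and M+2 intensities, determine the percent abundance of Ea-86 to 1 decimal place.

68.6%

If p is the fraction of Ea that is Ea-86, then I(M+2)/I(M) = [C(2,1)·p^1·(1−p)] / p^2 = 2·(1−p)/p = 91.5/100.0 = 0.9150
(1−p)/p = 0.9150/2 = 0.4575  ⇒  p = 1/(1 + 0.4575) = 0.6861
Ea-86: 68.6%, Ea-88: 31.4%.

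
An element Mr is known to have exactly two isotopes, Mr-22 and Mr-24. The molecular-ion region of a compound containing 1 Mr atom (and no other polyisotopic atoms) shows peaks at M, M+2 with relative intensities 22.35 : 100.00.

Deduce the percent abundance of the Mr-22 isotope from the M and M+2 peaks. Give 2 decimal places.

18.27%

Let p = fractional abundance of Mr-22. I(M+2)/I(M) = [C(1,1)·p^0·(1−p)] / p^1 = 1·(1−p)/p = 100.00/22.35 = 4.4743
(1−p)/p = 4.4743/1 = 4.4743  ⇒  p = 1/(1 + 4.4743) = 0.1827
Mr-22: 18.27%, Mr-24: 81.73%.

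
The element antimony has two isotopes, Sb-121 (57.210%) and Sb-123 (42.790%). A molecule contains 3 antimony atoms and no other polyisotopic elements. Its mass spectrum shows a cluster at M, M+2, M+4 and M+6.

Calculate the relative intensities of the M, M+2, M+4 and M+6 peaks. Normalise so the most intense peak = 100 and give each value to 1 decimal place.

44.6 : 100.0 : 74.8 : 18.6

Expanding (0.57210 + 0.42790)^3:
P(M) = 0.57210^3 = 0.187247
P(M+2) = 3 × 0.57210^2 × 0.42790^1 = 0.420153
P(M+4) = 3 × 0.57210^1 × 0.42790^2 = 0.314252
P(M+6) = 0.42790^3 = 0.078348
The M+2 peak is largest (0.420153); scaling to 100 gives 44.6 : 100.0 : 74.8 : 18.6.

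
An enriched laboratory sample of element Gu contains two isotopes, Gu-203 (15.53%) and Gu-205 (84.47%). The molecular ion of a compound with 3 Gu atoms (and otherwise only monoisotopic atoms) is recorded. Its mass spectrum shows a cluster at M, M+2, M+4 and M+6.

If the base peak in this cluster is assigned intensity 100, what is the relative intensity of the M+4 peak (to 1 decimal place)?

(0.1553 + 0.8447)^3 gives M 0.0037, M+2 0.0611, M+4 0.3324, M+6 0.6027; the largest is M+6.
P(M+6) = C(3,3) × 0.1553^0 × 0.8447^3 = 1 × 1.0000 × 0.60270873 = 0.602709 (base)
P(M+4) = C(3,2) × 0.1553^1 × 0.8447^2 = 3 × 0.1553 × 0.71351809 = 0.332428
Relative intensity = 0.332428 / 0.602709 × 100 = 55.2

55.2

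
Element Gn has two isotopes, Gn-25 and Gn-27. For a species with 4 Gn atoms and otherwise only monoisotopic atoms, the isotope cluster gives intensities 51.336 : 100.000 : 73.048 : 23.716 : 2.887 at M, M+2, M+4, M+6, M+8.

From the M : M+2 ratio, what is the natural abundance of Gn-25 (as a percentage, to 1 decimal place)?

67.3%

Write p for the Gn-25 fraction. I(M+2)/I(M) = [C(4,1)·p^3·(1−p)] / p^4 = 4·(1−p)/p = 100.000/51.336 = 1.9480
(1−p)/p = 1.9480/4 = 0.4870  ⇒  p = 1/(1 + 0.4870) = 0.6725
Gn-25: 67.3%, Gn-27: 32.7%.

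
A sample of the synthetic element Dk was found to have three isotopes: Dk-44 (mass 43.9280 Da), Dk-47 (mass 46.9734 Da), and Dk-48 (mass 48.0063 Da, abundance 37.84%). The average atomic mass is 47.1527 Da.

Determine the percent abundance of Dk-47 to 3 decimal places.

55.213%

Let x and y be the fractions of Dk-44 and Dk-47. Then x + y = 1 − 0.3784 = 0.6216 and 43.9280x + 46.9734y = 47.1527 − 0.3784×48.0063 = 28.98711608.
Substituting: 43.9280x + 46.9734(0.6216 − x) = 28.98711608
(43.9280 − 46.9734)x = -0.21154936  ⇒  x = 0.06947, y = 0.55213
Dk-44: 6.947%, Dk-47: 55.213%.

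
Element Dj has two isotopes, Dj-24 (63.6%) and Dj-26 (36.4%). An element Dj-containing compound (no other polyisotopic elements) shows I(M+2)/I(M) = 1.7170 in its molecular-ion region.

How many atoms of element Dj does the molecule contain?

3

The M+2/M ratio from n Dj atoms is n · q/p = n · 0.364/0.636.
n = 1.7170 × 0.636/0.364 = 3.00 ≈ 3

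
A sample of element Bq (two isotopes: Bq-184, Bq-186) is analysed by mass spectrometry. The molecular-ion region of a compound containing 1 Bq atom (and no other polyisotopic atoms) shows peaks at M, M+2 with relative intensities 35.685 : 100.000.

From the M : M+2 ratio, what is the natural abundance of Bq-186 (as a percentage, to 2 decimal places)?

73.70%

Let p = fractional abundance of Bq-184. I(M+2)/I(M) = [C(1,1)·p^0·(1−p)] / p^1 = 1·(1−p)/p = 100.000/35.685 = 2.8023
(1−p)/p = 2.8023/1 = 2.8023  ⇒  p = 1/(1 + 2.8023) = 0.2630
Bq-184: 26.30%, Bq-186: 73.70%.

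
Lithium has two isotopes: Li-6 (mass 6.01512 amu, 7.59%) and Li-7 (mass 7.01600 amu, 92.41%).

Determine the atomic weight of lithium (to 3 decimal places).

6.940 amu

Weight each isotope mass by its fractional abundance: 0.0759 × 6.01512 + 0.9241 × 7.01600
= 0.456548 + 6.483486 = 6.940034 amu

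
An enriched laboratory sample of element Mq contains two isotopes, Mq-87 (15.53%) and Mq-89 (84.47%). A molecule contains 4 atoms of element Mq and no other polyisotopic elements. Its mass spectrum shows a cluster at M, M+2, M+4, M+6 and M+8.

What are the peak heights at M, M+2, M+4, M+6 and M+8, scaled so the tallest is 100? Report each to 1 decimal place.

Each Mq atom is independently Mq-87 (p = 0.1553) or Mq-89 (q = 0.8447); the cluster is the binomial expansion (p + q)^4.
P(M) = 0.1553^4 = 0.000582
P(M+2) = 4 × 0.1553^3 × 0.8447^1 = 0.012655
P(M+4) = 6 × 0.1553^2 × 0.8447^2 = 0.103252
P(M+6) = 4 × 0.1553^1 × 0.8447^3 = 0.374403
P(M+8) = 0.8447^4 = 0.509108
The M+8 peak is largest (0.509108); scaling to 100 gives 0.1 : 2.5 : 20.3 : 73.5 : 100.0.

0.1 : 2.5 : 20.3 : 73.5 : 100.0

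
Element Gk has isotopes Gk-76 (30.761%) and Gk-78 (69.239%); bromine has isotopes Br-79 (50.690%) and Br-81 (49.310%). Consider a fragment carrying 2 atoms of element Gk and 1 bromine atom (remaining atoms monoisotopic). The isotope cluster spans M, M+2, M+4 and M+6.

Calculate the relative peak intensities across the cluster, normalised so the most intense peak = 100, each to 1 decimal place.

Element Gk pattern (n=2): 0.09462391 : 0.42597218 : 0.47940391
Bromine pattern (n=1): 0.5069 : 0.4931
Convolve the two distributions (both contribute in 2-u steps):
  M: 0.09462391×0.5069 = 0.047965
  M+2: 0.09462391×0.4931 + 0.42597218×0.5069 = 0.262584
  M+4: 0.42597218×0.4931 + 0.47940391×0.5069 = 0.453057
  M+6: 0.47940391×0.4931 = 0.236394
Scale to base peak (0.453057) = 100: 10.6 : 58.0 : 100.0 : 52.2

10.6 : 58.0 : 100.0 : 52.2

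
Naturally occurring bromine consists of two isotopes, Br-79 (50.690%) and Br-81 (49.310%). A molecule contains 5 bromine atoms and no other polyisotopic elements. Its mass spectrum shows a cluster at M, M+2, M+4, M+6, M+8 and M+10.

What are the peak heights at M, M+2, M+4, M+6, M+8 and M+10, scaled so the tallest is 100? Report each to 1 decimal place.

Expanding (0.50690 + 0.49310)^5:
P(M) = 0.50690^5 = 0.033467
P(M+2) = 5 × 0.50690^4 × 0.49310^1 = 0.162777
P(M+4) = 10 × 0.50690^3 × 0.49310^2 = 0.316692
P(M+6) = 10 × 0.50690^2 × 0.49310^3 = 0.308070
P(M+8) = 5 × 0.50690^1 × 0.49310^4 = 0.149842
P(M+10) = 0.49310^5 = 0.029152
The M+4 peak is largest (0.316692); scaling to 100 gives 10.6 : 51.4 : 100.0 : 97.3 : 47.3 : 9.2.

10.6 : 51.4 : 100.0 : 97.3 : 47.3 : 9.2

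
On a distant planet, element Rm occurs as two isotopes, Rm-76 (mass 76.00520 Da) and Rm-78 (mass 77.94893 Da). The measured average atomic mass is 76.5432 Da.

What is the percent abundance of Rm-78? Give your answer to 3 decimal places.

Let x be the fractional abundance of Rm-76; then Rm-78 has abundance 1 − x.
76.00520·x + 77.94893·(1 − x) = 76.5432
(76.00520 − 77.94893)·x = 76.5432 − 77.94893
x = -1.40573 / -1.94373 = 0.72321 → 72.321% Rm-76, 27.679% Rm-78.

27.679%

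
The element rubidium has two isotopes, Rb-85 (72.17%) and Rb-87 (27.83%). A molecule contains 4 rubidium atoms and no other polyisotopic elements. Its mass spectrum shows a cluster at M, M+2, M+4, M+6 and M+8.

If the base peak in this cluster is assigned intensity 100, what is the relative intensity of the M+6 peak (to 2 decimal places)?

Binomial terms of (0.7217 + 0.2783)^4: M 0.2713, M+2 0.4184, M+4 0.2420, M+6 0.0622, M+8 0.0060 → M+2 is the base peak.
P(M+2) = C(4,1) × 0.7217^3 × 0.2783^1 = 4 × 0.37589809 × 0.2783 = 0.418450 (base)
P(M+6) = C(4,3) × 0.7217^1 × 0.2783^3 = 4 × 0.7217 × 0.02155458 = 0.062224
Relative intensity = 0.062224 / 0.418450 × 100 = 14.87

14.87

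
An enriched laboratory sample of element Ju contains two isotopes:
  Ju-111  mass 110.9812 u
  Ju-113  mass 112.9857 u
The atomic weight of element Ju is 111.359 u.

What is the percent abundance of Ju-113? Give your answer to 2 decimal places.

With x = fraction of Ju-111 (so Ju-113 is 1 − x):
110.9812·x + 112.9857·(1 − x) = 111.359
(110.9812 − 112.9857)·x = 111.359 − 112.9857
x = -1.6267 / -2.0045 = 0.81152 → 81.15% Ju-111, 18.85% Ju-113.

18.85%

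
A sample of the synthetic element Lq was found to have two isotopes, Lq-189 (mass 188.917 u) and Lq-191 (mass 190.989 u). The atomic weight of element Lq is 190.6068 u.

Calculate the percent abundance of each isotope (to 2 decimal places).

Let x be the fractional abundance of Lq-189; then Lq-191 has abundance 1 − x.
188.917·x + 190.989·(1 − x) = 190.6068
(188.917 − 190.989)·x = 190.6068 − 190.989
x = -0.3822 / -2.072 = 0.18446 → 18.45% Lq-189, 81.55% Lq-191.

Lq-189: 18.45%, Lq-191: 81.55%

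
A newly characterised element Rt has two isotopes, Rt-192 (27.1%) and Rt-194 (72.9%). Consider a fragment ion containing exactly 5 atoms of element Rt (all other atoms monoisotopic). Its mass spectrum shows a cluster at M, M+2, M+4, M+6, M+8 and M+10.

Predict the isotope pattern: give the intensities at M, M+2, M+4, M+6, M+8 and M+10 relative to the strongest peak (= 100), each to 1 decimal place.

Each Rt atom is independently Rt-192 (p = 0.271) or Rt-194 (q = 0.729); the cluster is the binomial expansion (p + q)^5.
P(M) = 0.271^5 = 0.001462
P(M+2) = 5 × 0.271^4 × 0.729^1 = 0.019660
P(M+4) = 10 × 0.271^3 × 0.729^2 = 0.105770
P(M+6) = 10 × 0.271^2 × 0.729^3 = 0.284525
P(M+8) = 5 × 0.271^1 × 0.729^4 = 0.382692
P(M+10) = 0.729^5 = 0.205891
The M+8 peak is largest (0.382692); scaling to 100 gives 0.4 : 5.1 : 27.6 : 74.3 : 100.0 : 53.8.

0.4 : 5.1 : 27.6 : 74.3 : 100.0 : 53.8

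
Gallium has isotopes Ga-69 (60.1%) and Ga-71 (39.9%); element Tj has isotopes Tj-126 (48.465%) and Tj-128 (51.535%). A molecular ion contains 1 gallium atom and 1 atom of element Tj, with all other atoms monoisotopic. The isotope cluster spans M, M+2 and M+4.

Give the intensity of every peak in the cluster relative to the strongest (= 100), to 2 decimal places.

57.90 : 100.00 : 40.87

Gallium pattern (n=1): 0.6010 : 0.3990
Element Tj pattern (n=1): 0.48465 : 0.51535
Convolve the two distributions (both contribute in 2-u steps):
  M: 0.6010×0.48465 = 0.291275
  M+2: 0.6010×0.51535 + 0.3990×0.48465 = 0.503101
  M+4: 0.3990×0.51535 = 0.205625
Scale to base peak (0.503101) = 100: 57.90 : 100.00 : 40.87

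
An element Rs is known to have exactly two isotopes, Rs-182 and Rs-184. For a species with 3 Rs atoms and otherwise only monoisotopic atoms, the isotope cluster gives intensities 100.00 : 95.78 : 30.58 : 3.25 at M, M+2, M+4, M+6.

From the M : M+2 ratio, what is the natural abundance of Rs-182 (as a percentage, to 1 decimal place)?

75.8%

If p is the fraction of Rs that is Rs-182, then I(M+2)/I(M) = [C(3,1)·p^2·(1−p)] / p^3 = 3·(1−p)/p = 95.78/100.00 = 0.9578
(1−p)/p = 0.9578/3 = 0.3193  ⇒  p = 1/(1 + 0.3193) = 0.7580
Rs-182: 75.8%, Rs-184: 24.2%.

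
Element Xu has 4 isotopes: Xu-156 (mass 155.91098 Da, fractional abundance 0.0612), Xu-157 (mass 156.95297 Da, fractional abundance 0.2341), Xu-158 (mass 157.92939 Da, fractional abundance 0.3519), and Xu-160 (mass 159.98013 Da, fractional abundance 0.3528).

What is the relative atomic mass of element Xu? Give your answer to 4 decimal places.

158.3008 Da

Average mass = Σ (abundance × isotope mass) = 0.0612 × 155.91098 + 0.2341 × 156.95297 + 0.3519 × 157.92939 + 0.3528 × 159.98013
= 9.541752 + 36.742690 + 55.575352 + 56.440990 = 158.300784 Da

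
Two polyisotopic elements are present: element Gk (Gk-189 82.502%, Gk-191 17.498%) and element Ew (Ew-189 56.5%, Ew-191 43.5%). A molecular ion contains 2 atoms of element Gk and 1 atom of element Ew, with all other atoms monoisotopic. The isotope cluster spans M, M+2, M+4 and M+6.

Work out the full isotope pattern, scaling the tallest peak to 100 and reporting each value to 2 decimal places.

Element Gk pattern (n=2): 0.680658 : 0.288724 : 0.030618
Element Ew pattern (n=1): 0.5650 : 0.4350
Convolve the two distributions (both contribute in 2-u steps):
  M: 0.680658×0.5650 = 0.384572
  M+2: 0.680658×0.4350 + 0.288724×0.5650 = 0.459215
  M+4: 0.288724×0.4350 + 0.030618×0.5650 = 0.142894
  M+6: 0.030618×0.4350 = 0.013319
Scale to base peak (0.459215) = 100: 83.75 : 100.00 : 31.12 : 2.90

83.75 : 100.00 : 31.12 : 2.90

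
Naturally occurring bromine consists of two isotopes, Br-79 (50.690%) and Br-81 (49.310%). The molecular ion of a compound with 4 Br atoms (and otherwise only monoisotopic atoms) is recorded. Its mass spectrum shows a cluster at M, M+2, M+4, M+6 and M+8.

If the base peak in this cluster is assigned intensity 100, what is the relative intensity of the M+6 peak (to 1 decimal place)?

Binomial terms of (0.50690 + 0.49310)^4: M 0.0660, M+2 0.2569, M+4 0.3749, M+6 0.2431, M+8 0.0591 → M+4 is the base peak.
P(M+4) = C(4,2) × 0.50690^2 × 0.49310^2 = 6 × 0.25694761 × 0.24314761 = 0.374857 (base)
P(M+6) = C(4,3) × 0.50690^1 × 0.49310^3 = 4 × 0.5069 × 0.11989609 = 0.243101
Relative intensity = 0.243101 / 0.374857 × 100 = 64.9

64.9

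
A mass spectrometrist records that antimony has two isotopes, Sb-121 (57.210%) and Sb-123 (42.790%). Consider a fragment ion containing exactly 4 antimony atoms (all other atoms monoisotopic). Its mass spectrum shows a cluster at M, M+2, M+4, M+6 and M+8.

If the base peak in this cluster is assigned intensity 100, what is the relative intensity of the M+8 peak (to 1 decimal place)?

(0.57210 + 0.42790)^4 gives M 0.1071, M+2 0.3205, M+4 0.3596, M+6 0.1793, M+8 0.0335; the largest is M+4.
P(M+4) = C(4,2) × 0.57210^2 × 0.42790^2 = 6 × 0.32729841 × 0.18309841 = 0.359567 (base)
P(M+8) = C(4,4) × 0.57210^0 × 0.42790^4 = 1 × 1.0000 × 0.03352503 = 0.033525
Relative intensity = 0.033525 / 0.359567 × 100 = 9.3

9.3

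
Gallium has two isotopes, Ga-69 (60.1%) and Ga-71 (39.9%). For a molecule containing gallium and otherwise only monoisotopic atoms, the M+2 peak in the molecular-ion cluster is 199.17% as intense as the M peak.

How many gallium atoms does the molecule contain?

3

For n independent Ga atoms, I(M+2)/I(M) = n · (abundance Ga-71) / (abundance Ga-69) = n · 0.399/0.601.
n = 1.9917 × 0.601/0.399 = 3.00 ≈ 3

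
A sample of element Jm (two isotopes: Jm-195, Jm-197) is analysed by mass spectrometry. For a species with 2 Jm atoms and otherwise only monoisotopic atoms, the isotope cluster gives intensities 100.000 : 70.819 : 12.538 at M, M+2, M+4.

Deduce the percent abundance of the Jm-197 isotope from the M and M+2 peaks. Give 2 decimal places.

If p is the fraction of Jm that is Jm-195, then I(M+2)/I(M) = [C(2,1)·p^1·(1−p)] / p^2 = 2·(1−p)/p = 70.819/100.000 = 0.7082
(1−p)/p = 0.7082/2 = 0.3541  ⇒  p = 1/(1 + 0.3541) = 0.7385
Jm-195: 73.85%, Jm-197: 26.15%.

26.15%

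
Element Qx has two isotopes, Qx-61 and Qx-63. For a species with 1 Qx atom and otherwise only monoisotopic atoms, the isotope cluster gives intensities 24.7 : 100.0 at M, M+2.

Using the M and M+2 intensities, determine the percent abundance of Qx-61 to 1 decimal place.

If p is the fraction of Qx that is Qx-61, then I(M+2)/I(M) = [C(1,1)·p^0·(1−p)] / p^1 = 1·(1−p)/p = 100.0/24.7 = 4.0486
(1−p)/p = 4.0486/1 = 4.0486  ⇒  p = 1/(1 + 4.0486) = 0.1981
Qx-61: 19.8%, Qx-63: 80.2%.

19.8%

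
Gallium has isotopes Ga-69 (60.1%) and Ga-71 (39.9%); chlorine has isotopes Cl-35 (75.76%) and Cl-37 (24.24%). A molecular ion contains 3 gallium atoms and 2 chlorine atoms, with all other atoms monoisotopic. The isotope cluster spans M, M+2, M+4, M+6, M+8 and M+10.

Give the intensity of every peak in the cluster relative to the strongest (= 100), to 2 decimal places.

Gallium pattern (n=3): 0.2170818 : 0.4323576 : 0.2870394 : 0.0635212
Chlorine pattern (n=2): 0.57395776 : 0.36728448 : 0.05875776
Convolve the two distributions (both contribute in 2-u steps):
  M: 0.2170818×0.57395776 = 0.124596
  M+2: 0.2170818×0.36728448 + 0.4323576×0.57395776 = 0.327886
  M+4: 0.2170818×0.05875776 + 0.4323576×0.36728448 + 0.2870394×0.57395776 = 0.336302
  M+6: 0.4323576×0.05875776 + 0.2870394×0.36728448 + 0.0635212×0.57395776 = 0.167288
  M+8: 0.2870394×0.05875776 + 0.0635212×0.36728448 = 0.040196
  M+10: 0.0635212×0.05875776 = 0.003732
Scale to base peak (0.336302) = 100: 37.05 : 97.50 : 100.00 : 49.74 : 11.95 : 1.11

37.05 : 97.50 : 100.00 : 49.74 : 11.95 : 1.11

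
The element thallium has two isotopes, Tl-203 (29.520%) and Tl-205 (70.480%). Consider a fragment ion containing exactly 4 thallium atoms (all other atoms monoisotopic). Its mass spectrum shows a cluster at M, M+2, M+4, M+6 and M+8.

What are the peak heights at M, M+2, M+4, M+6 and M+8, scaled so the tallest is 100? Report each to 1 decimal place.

1.8 : 17.5 : 62.8 : 100.0 : 59.7

The 4 Tl atoms are independent, so intensities follow the terms of (0.29520 + 0.70480)^4.
P(M) = 0.29520^4 = 0.007594
P(M+2) = 4 × 0.29520^3 × 0.70480^1 = 0.072523
P(M+4) = 6 × 0.29520^2 × 0.70480^2 = 0.259726
P(M+6) = 4 × 0.29520^1 × 0.70480^3 = 0.413403
P(M+8) = 0.70480^4 = 0.246754
The M+6 peak is largest (0.413403); scaling to 100 gives 1.8 : 17.5 : 62.8 : 100.0 : 59.7.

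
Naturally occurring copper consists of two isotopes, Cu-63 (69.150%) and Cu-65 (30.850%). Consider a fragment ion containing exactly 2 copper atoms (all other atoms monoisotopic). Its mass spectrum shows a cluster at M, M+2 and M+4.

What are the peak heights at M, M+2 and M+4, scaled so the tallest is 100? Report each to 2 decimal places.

100.00 : 89.23 : 19.90

Each Cu atom is independently Cu-63 (p = 0.69150) or Cu-65 (q = 0.30850); the cluster is the binomial expansion (p + q)^2.
P(M) = 0.69150^2 = 0.478172
P(M+2) = 2 × 0.69150^1 × 0.30850^1 = 0.426656
P(M+4) = 0.30850^2 = 0.095172
The M peak is largest (0.478172); scaling to 100 gives 100.00 : 89.23 : 19.90.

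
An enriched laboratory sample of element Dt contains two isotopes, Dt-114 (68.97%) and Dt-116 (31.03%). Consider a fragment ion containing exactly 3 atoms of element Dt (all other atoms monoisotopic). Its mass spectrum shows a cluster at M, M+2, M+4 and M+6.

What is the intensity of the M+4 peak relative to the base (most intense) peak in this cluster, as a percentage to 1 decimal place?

Binomial terms of (0.6897 + 0.3103)^3: M 0.3281, M+2 0.4428, M+4 0.1992, M+6 0.0299 → M+2 is the base peak.
P(M+2) = C(3,1) × 0.6897^2 × 0.3103^1 = 3 × 0.47568609 × 0.3103 = 0.442816 (base)
P(M+4) = C(3,2) × 0.6897^1 × 0.3103^2 = 3 × 0.6897 × 0.09628609 = 0.199226
Relative intensity = 0.199226 / 0.442816 × 100 = 45.0

45.0%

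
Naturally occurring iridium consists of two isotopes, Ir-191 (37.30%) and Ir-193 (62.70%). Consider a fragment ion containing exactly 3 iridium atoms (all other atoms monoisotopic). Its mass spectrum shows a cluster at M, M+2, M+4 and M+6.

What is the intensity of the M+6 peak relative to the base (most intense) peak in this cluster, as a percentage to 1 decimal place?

56.0%

Term probabilities: M 0.0519, M+2 0.2617, M+4 0.4399, M+6 0.2465. Base peak = M+4.
P(M+4) = C(3,2) × 0.3730^1 × 0.6270^2 = 3 × 0.3730 × 0.393129 = 0.439911 (base)
P(M+6) = C(3,3) × 0.3730^0 × 0.6270^3 = 1 × 1.0000 × 0.24649188 = 0.246492
Relative intensity = 0.246492 / 0.439911 × 100 = 56.0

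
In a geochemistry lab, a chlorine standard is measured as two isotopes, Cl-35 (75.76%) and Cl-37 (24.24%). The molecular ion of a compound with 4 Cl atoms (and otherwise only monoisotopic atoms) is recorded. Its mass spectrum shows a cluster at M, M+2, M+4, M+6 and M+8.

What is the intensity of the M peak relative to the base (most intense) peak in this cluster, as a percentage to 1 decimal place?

78.1%

Term probabilities: M 0.3294, M+2 0.4216, M+4 0.2023, M+6 0.0432, M+8 0.0035. Base peak = M+2.
P(M+2) = C(4,1) × 0.7576^3 × 0.2424^1 = 4 × 0.4348304 × 0.2424 = 0.421612 (base)
P(M) = C(4,0) × 0.7576^4 × 0.2424^0 = 1 × 0.32942751 × 1.0000 = 0.329428
Relative intensity = 0.329428 / 0.421612 × 100 = 78.1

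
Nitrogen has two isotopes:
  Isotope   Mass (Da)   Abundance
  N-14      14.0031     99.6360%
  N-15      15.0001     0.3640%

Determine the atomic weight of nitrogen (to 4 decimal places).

Average mass = Σ (abundance × isotope mass) = 0.996360 × 14.0031 + 0.003640 × 15.0001
= 13.95213 + 0.05460 = 14.00673 Da

14.0067 Da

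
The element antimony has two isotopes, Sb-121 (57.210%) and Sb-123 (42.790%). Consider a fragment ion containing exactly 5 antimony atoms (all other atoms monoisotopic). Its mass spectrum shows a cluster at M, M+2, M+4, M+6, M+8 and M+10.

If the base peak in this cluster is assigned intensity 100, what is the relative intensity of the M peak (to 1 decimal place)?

17.9

Term probabilities: M 0.0613, M+2 0.2292, M+4 0.3428, M+6 0.2564, M+8 0.0959, M+10 0.0143. Base peak = M+4.
P(M+4) = C(5,2) × 0.57210^3 × 0.42790^2 = 10 × 0.18724742 × 0.18309841 = 0.342847 (base)
P(M) = C(5,0) × 0.57210^5 × 0.42790^0 = 1 × 0.06128578 × 1.0000 = 0.061286
Relative intensity = 0.061286 / 0.342847 × 100 = 17.9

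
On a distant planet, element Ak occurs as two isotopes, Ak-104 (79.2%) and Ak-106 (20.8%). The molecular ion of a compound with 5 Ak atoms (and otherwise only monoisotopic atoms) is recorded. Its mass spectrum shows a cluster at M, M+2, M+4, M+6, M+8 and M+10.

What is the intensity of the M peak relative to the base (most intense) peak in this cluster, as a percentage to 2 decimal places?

(0.792 + 0.208)^5 gives M 0.3116, M+2 0.4092, M+4 0.2149, M+6 0.0564, M+8 0.0074, M+10 0.0004; the largest is M+2.
P(M+2) = C(5,1) × 0.792^4 × 0.208^1 = 5 × 0.39346013 × 0.2080 = 0.409199 (base)
P(M) = C(5,0) × 0.792^5 × 0.208^0 = 1 × 0.31162042 × 1.0000 = 0.311620
Relative intensity = 0.311620 / 0.409199 × 100 = 76.15

76.15%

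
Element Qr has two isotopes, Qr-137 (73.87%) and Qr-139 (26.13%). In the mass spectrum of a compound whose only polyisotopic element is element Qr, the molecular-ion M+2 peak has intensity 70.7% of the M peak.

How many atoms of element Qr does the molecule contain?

With n Qr atoms, P(M+2)/P(M) = C(n,1)·p^(n−1)q / p^n = n·q/p = n · 0.2613/0.7387.
n = 0.707 × 0.7387/0.2613 = 2.00 ≈ 2

2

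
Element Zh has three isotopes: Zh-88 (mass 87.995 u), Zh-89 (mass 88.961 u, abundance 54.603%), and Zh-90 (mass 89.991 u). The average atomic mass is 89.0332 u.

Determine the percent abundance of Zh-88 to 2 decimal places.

Let x and y be the fractions of Zh-88 and Zh-90. Then x + y = 1 − 0.54603 = 0.45397 and 87.995x + 89.991y = 89.0332 − 0.54603×88.961 = 40.45782517.
Substituting: 87.995x + 89.991(0.45397 − x) = 40.45782517
(87.995 − 89.991)x = -0.3953891  ⇒  x = 0.19809, y = 0.25588
Zh-88: 19.81%, Zh-90: 25.59%.

19.81%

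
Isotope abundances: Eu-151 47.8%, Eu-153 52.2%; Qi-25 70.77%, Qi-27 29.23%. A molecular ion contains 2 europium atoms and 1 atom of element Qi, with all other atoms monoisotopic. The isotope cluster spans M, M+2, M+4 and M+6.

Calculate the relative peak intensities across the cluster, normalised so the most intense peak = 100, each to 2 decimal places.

38.50 : 100.00 : 80.65 : 18.97

Europium pattern (n=2): 0.228484 : 0.499032 : 0.272484
Element Qi pattern (n=1): 0.7077 : 0.2923
Convolve the two distributions (both contribute in 2-u steps):
  M: 0.228484×0.7077 = 0.161698
  M+2: 0.228484×0.2923 + 0.499032×0.7077 = 0.419951
  M+4: 0.499032×0.2923 + 0.272484×0.7077 = 0.338704
  M+6: 0.272484×0.2923 = 0.079647
Scale to base peak (0.419951) = 100: 38.50 : 100.00 : 80.65 : 18.97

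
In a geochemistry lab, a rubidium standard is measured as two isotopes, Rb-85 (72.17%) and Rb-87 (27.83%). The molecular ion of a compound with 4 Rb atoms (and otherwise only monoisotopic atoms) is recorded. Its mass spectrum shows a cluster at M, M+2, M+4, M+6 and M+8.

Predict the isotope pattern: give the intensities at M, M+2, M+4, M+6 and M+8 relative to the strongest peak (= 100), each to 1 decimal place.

Each Rb atom is independently Rb-85 (p = 0.7217) or Rb-87 (q = 0.2783); the cluster is the binomial expansion (p + q)^4.
P(M) = 0.7217^4 = 0.271286
P(M+2) = 4 × 0.7217^3 × 0.2783^1 = 0.418450
P(M+4) = 6 × 0.7217^2 × 0.2783^2 = 0.242042
P(M+6) = 4 × 0.7217^1 × 0.2783^3 = 0.062224
P(M+8) = 0.2783^4 = 0.005999
The M+2 peak is largest (0.418450); scaling to 100 gives 64.8 : 100.0 : 57.8 : 14.9 : 1.4.

64.8 : 100.0 : 57.8 : 14.9 : 1.4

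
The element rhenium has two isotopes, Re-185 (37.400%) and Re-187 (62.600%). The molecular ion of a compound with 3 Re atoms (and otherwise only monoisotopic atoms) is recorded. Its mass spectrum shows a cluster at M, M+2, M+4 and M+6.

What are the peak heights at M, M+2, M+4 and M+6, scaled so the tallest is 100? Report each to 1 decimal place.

Expanding (0.37400 + 0.62600)^3:
P(M) = 0.37400^3 = 0.052314
P(M+2) = 3 × 0.37400^2 × 0.62600^1 = 0.262687
P(M+4) = 3 × 0.37400^1 × 0.62600^2 = 0.439685
P(M+6) = 0.62600^3 = 0.245314
The M+4 peak is largest (0.439685); scaling to 100 gives 11.9 : 59.7 : 100.0 : 55.8.

11.9 : 59.7 : 100.0 : 55.8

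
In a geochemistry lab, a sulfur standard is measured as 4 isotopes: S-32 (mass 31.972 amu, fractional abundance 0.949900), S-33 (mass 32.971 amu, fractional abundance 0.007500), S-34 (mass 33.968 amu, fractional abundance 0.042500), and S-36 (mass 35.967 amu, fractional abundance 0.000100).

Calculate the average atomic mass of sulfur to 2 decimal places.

32.06 amu

Weight each isotope mass by its fractional abundance: 0.949900 × 31.972 + 0.007500 × 32.971 + 0.042500 × 33.968 + 0.000100 × 35.967
= 30.3702 + 0.2473 + 1.4436 + 0.0036 = 32.0647 amu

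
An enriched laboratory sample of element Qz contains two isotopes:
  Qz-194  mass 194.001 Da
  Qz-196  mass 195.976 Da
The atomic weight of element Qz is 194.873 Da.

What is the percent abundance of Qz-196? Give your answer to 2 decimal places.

44.15%

Let x be the fractional abundance of Qz-194; then Qz-196 has abundance 1 − x.
194.001·x + 195.976·(1 − x) = 194.873
(194.001 − 195.976)·x = 194.873 − 195.976
x = -1.103 / -1.975 = 0.55848 → 55.85% Qz-194, 44.15% Qz-196.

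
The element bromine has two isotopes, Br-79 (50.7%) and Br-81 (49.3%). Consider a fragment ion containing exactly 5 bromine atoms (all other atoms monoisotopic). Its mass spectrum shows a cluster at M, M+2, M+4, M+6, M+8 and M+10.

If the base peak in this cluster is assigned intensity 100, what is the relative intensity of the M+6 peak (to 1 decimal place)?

Binomial terms of (0.507 + 0.493)^5: M 0.0335, M+2 0.1629, M+4 0.3168, M+6 0.3080, M+8 0.1497, M+10 0.0291 → M+4 is the base peak.
P(M+4) = C(5,2) × 0.507^3 × 0.493^2 = 10 × 0.13032384 × 0.243049 = 0.316751 (base)
P(M+6) = C(5,3) × 0.507^2 × 0.493^3 = 10 × 0.257049 × 0.11982316 = 0.308004
Relative intensity = 0.308004 / 0.316751 × 100 = 97.2

97.2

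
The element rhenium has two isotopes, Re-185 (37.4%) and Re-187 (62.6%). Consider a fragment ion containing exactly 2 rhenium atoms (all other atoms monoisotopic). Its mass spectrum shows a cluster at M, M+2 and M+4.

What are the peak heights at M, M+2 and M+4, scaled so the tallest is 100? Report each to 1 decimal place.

29.9 : 100.0 : 83.7

Each Re atom is independently Re-185 (p = 0.374) or Re-187 (q = 0.626); the cluster is the binomial expansion (p + q)^2.
P(M) = 0.374^2 = 0.139876
P(M+2) = 2 × 0.374^1 × 0.626^1 = 0.468248
P(M+4) = 0.626^2 = 0.391876
The M+2 peak is largest (0.468248); scaling to 100 gives 29.9 : 100.0 : 83.7.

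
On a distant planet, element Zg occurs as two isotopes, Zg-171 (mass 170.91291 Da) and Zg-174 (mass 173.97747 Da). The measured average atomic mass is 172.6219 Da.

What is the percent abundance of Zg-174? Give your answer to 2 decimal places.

55.77%

Writing the weighted mean with unknown fraction x of Zg-171:
170.91291·x + 173.97747·(1 − x) = 172.6219
(170.91291 − 173.97747)·x = 172.6219 − 173.97747
x = -1.35557 / -3.06456 = 0.44234 → 44.23% Zg-171, 55.77% Zg-174.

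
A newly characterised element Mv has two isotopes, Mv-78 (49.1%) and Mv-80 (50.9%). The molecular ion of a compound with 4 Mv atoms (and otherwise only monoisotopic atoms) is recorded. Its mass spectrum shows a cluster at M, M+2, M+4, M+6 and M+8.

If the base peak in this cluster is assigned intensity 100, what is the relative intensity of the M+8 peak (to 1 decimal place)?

17.9

Binomial terms of (0.491 + 0.509)^4: M 0.0581, M+2 0.2410, M+4 0.3748, M+6 0.2590, M+8 0.0671 → M+4 is the base peak.
P(M+4) = C(4,2) × 0.491^2 × 0.509^2 = 6 × 0.241081 × 0.259081 = 0.374757 (base)
P(M+8) = C(4,4) × 0.491^0 × 0.509^4 = 1 × 1.0000 × 0.06712296 = 0.067123
Relative intensity = 0.067123 / 0.374757 × 100 = 17.9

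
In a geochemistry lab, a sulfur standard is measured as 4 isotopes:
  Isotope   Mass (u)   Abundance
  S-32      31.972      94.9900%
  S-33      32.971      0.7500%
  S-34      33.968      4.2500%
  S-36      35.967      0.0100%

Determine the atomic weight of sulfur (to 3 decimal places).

32.065 u

The abundance-weighted mean is 0.949900 × 31.972 + 0.007500 × 32.971 + 0.042500 × 33.968 + 0.000100 × 35.967
= 30.3702 + 0.2473 + 1.4436 + 0.0036 = 32.0647 u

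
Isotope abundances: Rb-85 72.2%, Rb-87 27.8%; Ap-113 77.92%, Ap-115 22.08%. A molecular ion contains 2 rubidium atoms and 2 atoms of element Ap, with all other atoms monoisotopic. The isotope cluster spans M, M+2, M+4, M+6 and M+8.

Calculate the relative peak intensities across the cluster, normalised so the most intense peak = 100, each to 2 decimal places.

Rubidium pattern (n=2): 0.521284 : 0.401432 : 0.077284
Element Ap pattern (n=2): 0.60715264 : 0.34409472 : 0.04875264
Convolve the two distributions (both contribute in 2-u steps):
  M: 0.521284×0.60715264 = 0.316499
  M+2: 0.521284×0.34409472 + 0.401432×0.60715264 = 0.423102
  M+4: 0.521284×0.04875264 + 0.401432×0.34409472 + 0.077284×0.60715264 = 0.210468
  M+6: 0.401432×0.04875264 + 0.077284×0.34409472 = 0.046164
  M+8: 0.077284×0.04875264 = 0.003768
Scale to base peak (0.423102) = 100: 74.80 : 100.00 : 49.74 : 10.91 : 0.89

74.80 : 100.00 : 49.74 : 10.91 : 0.89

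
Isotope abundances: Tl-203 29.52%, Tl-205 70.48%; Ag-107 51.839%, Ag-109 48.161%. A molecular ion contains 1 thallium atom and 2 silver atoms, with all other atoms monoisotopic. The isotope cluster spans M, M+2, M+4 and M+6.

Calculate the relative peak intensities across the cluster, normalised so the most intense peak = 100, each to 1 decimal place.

Thallium pattern (n=1): 0.2952 : 0.7048
Silver pattern (n=2): 0.26872819 : 0.49932362 : 0.23194819
Convolve the two distributions (both contribute in 2-u steps):
  M: 0.2952×0.26872819 = 0.079329
  M+2: 0.2952×0.49932362 + 0.7048×0.26872819 = 0.336800
  M+4: 0.2952×0.23194819 + 0.7048×0.49932362 = 0.420394
  M+6: 0.7048×0.23194819 = 0.163477
Scale to base peak (0.420394) = 100: 18.9 : 80.1 : 100.0 : 38.9

18.9 : 80.1 : 100.0 : 38.9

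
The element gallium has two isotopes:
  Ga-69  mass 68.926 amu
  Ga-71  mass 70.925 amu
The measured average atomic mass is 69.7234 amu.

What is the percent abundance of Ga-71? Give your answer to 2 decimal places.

Writing the weighted mean with unknown fraction x of Ga-69:
68.926·x + 70.925·(1 − x) = 69.7234
(68.926 − 70.925)·x = 69.7234 − 70.925
x = -1.2016 / -1.999 = 0.60110 → 60.11% Ga-69, 39.89% Ga-71.

39.89%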